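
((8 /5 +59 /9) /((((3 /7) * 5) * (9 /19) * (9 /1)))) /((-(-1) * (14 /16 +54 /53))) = 20695864 /43904025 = 0.47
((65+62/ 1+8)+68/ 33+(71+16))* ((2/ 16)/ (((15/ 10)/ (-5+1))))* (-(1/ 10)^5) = 3697/ 4950000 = 0.00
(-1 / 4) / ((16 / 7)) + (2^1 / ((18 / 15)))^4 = 39433 / 5184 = 7.61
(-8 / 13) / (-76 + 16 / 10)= 10 / 1209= 0.01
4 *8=32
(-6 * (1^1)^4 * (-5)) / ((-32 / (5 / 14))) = -75 / 224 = -0.33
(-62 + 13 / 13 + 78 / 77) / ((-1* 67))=4619 / 5159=0.90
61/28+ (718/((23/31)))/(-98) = -34695/4508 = -7.70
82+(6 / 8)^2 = 1321 / 16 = 82.56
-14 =-14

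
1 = 1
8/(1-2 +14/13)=104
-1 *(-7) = 7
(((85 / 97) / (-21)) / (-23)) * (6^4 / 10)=3672 / 15617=0.24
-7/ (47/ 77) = -539/ 47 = -11.47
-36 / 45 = -4 / 5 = -0.80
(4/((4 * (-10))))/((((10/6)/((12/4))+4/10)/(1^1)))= -9/86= -0.10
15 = 15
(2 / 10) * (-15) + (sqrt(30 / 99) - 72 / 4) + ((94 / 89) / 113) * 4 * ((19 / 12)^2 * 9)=-405427 / 20114 + sqrt(330) / 33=-19.61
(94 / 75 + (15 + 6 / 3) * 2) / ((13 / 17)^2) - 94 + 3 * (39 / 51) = -6770353 / 215475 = -31.42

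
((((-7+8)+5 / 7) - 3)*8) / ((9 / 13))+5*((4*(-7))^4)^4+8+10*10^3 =4995702248133623136981312 / 7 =713671749733374733854473.10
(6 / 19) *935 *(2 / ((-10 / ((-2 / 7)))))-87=-9327 / 133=-70.13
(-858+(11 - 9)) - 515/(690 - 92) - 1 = -513001/598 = -857.86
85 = 85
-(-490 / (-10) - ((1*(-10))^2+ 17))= 68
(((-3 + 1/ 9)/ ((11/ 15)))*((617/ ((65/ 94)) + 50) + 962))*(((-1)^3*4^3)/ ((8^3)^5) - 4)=45365116754306539/ 1511828488192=30006.79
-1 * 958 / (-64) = 479 / 32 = 14.97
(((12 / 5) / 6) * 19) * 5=38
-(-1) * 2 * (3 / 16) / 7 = 3 / 56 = 0.05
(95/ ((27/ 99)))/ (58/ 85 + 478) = 88825/ 122064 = 0.73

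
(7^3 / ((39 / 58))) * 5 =99470 / 39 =2550.51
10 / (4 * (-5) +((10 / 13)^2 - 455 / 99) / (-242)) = -8097804 / 16182209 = -0.50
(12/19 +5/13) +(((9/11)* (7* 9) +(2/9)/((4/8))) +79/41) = 55074265/1002573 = 54.93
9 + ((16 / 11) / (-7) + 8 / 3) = 2647 / 231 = 11.46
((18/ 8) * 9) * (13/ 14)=1053/ 56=18.80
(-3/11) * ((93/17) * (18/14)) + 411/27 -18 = -55324/11781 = -4.70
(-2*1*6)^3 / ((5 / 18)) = -31104 / 5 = -6220.80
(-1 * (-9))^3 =729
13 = 13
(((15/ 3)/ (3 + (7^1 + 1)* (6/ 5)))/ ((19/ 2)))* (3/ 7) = 50/ 2793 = 0.02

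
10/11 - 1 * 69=-68.09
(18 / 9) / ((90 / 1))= 1 / 45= 0.02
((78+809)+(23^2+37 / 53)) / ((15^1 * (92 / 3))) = 15017 / 4876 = 3.08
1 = 1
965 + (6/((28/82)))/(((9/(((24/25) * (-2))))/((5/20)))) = 168711/175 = 964.06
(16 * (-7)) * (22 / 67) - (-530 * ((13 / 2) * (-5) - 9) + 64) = -1480417 / 67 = -22095.78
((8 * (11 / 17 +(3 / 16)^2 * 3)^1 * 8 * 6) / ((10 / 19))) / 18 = 12445 / 408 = 30.50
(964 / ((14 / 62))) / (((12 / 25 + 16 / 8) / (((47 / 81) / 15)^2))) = 1064738 / 413343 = 2.58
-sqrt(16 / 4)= -2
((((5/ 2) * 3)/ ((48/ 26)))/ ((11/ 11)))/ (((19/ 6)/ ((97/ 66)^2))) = 611585/ 220704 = 2.77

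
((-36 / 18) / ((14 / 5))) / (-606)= 5 / 4242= 0.00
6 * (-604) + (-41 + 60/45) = -3663.67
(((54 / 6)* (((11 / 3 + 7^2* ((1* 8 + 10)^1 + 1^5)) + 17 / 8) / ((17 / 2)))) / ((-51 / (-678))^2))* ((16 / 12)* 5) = 1168676.68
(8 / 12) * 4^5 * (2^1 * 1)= 4096 / 3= 1365.33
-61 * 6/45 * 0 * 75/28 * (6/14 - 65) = 0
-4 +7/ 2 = -1/ 2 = -0.50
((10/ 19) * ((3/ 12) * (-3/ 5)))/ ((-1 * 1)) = 3/ 38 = 0.08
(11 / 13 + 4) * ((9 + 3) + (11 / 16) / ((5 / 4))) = 15813 / 260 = 60.82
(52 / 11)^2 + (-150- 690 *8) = -683366 / 121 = -5647.65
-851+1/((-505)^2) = -217026274/255025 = -851.00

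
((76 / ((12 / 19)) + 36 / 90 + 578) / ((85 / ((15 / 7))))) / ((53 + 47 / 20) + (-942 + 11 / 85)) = -41924 / 2109919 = -0.02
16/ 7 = 2.29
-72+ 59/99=-71.40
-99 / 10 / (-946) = 9 / 860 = 0.01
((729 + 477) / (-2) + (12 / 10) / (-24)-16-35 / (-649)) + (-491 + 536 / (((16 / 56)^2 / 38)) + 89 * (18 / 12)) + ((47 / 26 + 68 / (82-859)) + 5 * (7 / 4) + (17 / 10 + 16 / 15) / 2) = 6517352633255 / 26222196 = 248543.36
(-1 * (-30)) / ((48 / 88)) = 55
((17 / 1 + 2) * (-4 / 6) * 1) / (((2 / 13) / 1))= -247 / 3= -82.33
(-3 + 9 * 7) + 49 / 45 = 61.09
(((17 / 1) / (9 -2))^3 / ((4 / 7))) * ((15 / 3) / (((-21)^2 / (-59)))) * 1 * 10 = -7246675 / 43218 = -167.68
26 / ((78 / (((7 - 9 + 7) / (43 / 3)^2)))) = 15 / 1849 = 0.01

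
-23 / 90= -0.26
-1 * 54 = -54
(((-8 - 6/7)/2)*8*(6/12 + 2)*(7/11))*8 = -4960/11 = -450.91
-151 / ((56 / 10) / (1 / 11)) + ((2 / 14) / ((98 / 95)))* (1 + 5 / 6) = -49745 / 22638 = -2.20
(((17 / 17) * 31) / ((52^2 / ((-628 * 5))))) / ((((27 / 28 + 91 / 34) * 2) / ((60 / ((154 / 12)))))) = -74465100 / 3221647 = -23.11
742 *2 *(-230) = -341320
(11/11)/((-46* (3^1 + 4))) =-1/322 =-0.00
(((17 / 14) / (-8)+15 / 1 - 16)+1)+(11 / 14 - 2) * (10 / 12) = -391 / 336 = -1.16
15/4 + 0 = 15/4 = 3.75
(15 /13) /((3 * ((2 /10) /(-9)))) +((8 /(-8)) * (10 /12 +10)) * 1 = -2195 /78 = -28.14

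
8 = 8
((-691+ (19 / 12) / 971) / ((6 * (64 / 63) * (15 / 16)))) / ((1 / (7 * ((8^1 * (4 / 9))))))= -394524137 / 131085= -3009.68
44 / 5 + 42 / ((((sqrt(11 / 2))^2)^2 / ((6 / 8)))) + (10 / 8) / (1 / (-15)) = -21559 / 2420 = -8.91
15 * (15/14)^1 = 225/14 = 16.07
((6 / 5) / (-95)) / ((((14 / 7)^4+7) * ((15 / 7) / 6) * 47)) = -0.00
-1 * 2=-2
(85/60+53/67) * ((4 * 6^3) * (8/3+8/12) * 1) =6358.21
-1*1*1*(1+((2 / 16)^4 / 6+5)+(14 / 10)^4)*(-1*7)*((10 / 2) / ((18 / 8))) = 1058173207 / 6912000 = 153.09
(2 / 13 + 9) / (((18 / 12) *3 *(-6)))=-119 / 351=-0.34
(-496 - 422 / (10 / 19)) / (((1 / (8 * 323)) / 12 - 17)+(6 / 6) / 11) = 2213320032 / 28837385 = 76.75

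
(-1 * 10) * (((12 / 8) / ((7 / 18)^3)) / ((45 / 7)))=-1944 / 49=-39.67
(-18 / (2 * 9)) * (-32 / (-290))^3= -4096 / 3048625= -0.00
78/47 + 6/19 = 1764/893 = 1.98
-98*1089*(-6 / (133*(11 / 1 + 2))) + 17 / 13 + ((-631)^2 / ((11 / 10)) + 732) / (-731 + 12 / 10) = -1242512509 / 9914333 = -125.32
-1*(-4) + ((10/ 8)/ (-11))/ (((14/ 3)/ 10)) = 3.76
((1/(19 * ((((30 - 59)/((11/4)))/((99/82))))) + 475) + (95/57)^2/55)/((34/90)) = 42497650145/33796136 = 1257.47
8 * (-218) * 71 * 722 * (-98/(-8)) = -1095161368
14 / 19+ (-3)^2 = 185 / 19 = 9.74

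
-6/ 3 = -2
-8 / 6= -4 / 3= -1.33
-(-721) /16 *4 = 721 /4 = 180.25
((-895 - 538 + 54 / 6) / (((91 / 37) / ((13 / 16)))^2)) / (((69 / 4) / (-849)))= 34481003 / 4508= 7648.85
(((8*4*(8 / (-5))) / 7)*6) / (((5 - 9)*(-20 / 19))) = -1824 / 175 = -10.42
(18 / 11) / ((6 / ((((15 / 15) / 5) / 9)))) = 1 / 165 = 0.01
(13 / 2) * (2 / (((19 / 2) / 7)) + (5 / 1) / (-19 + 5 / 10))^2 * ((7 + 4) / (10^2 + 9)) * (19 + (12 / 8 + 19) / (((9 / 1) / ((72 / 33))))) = 1226617938 / 53868781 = 22.77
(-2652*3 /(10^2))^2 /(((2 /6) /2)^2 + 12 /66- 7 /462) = 142420356 /4375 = 32553.22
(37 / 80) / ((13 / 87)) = 3219 / 1040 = 3.10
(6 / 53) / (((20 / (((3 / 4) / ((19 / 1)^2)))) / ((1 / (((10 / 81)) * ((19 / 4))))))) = 729 / 36352700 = 0.00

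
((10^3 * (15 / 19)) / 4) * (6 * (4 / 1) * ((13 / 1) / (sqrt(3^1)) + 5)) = 450000 / 19 + 390000 * sqrt(3) / 19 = 59236.83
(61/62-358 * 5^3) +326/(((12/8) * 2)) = -8303105/186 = -44640.35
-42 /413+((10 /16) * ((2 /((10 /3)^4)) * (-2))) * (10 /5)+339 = 39985221 /118000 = 338.86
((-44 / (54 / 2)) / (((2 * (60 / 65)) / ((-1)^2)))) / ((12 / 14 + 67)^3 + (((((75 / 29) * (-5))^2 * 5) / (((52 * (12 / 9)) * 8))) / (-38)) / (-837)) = -40429164840064 / 14310686109862546875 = -0.00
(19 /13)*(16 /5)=304 /65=4.68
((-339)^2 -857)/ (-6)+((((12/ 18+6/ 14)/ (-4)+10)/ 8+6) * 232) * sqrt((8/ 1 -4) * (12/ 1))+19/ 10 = -570263/ 30+140621 * sqrt(3)/ 21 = -7410.54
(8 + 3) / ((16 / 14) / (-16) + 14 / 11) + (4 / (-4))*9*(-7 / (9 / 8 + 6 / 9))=352562 / 7955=44.32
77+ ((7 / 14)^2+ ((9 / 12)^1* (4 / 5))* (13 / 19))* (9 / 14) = 411899 / 5320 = 77.42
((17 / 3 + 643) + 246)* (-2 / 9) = -5368 / 27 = -198.81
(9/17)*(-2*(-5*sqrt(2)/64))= 45*sqrt(2)/544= 0.12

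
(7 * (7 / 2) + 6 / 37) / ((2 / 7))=12775 / 148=86.32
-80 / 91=-0.88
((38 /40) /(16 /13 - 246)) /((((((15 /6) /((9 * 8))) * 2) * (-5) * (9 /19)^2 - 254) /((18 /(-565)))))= -1605006 /3298015759775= -0.00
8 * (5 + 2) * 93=5208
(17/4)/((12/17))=289/48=6.02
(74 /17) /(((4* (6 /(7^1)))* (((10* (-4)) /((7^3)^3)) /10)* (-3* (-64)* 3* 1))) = -10451584213 /470016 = -22236.66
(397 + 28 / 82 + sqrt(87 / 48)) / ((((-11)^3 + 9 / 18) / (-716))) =358 * sqrt(29) / 2661 + 23328712 / 109101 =214.55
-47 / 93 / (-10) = 47 / 930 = 0.05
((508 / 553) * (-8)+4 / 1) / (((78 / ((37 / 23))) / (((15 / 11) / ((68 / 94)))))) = -4025785 / 30919889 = -0.13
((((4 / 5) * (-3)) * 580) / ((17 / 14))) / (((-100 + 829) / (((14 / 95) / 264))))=-11368 / 12950685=-0.00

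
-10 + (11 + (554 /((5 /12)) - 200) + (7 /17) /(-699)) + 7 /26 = 1746954569 /1544790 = 1130.87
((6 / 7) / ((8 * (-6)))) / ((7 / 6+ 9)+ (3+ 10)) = -3 / 3892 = -0.00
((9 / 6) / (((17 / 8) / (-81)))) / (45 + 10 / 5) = -972 / 799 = -1.22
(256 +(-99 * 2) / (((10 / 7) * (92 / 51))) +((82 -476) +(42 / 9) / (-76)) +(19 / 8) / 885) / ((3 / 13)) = -576216485 / 618792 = -931.20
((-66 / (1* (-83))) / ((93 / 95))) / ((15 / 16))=6688 / 7719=0.87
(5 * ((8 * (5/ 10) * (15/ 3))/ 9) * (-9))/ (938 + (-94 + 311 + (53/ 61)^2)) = -93025/ 1075141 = -0.09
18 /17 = 1.06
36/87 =12/29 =0.41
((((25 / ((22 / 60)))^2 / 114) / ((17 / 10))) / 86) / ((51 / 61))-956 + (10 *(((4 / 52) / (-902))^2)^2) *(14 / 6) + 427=-3539911587249317833653973 / 6695927115207431419032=-528.67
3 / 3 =1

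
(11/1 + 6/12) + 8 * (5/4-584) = -9301/2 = -4650.50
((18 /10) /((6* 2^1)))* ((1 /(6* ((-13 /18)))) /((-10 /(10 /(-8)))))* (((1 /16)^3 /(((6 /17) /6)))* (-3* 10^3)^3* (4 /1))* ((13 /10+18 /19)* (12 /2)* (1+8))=3720804609375 /15808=235374785.51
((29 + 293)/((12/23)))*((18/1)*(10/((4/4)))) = 111090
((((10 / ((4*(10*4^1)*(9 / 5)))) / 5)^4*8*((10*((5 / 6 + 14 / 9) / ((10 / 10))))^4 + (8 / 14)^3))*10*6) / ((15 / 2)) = 732905884279 / 15119385910272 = 0.05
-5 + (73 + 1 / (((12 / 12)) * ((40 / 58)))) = 1389 / 20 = 69.45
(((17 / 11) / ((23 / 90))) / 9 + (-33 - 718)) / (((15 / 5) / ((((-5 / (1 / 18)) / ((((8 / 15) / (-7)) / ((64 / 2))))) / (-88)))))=298986975 / 2783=107433.34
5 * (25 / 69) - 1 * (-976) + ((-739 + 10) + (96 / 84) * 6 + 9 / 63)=17651 / 69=255.81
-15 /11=-1.36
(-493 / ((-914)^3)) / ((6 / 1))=493 / 4581311664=0.00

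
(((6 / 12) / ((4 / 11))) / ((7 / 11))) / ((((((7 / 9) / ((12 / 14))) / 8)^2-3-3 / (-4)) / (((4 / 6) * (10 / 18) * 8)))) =-8363520 / 2922521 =-2.86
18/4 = 9/2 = 4.50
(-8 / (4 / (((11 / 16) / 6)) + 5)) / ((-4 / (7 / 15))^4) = -26411 / 711180000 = -0.00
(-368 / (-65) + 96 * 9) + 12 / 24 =113121 / 130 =870.16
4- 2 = 2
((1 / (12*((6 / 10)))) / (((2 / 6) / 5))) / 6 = 25 / 72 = 0.35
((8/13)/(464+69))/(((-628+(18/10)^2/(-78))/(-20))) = 8000/217584991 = 0.00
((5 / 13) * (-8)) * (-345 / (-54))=-2300 / 117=-19.66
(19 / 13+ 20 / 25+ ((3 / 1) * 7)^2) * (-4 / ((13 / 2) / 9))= -2454.99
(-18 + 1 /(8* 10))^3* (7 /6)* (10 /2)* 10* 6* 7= -146008608431 /10240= -14258653.17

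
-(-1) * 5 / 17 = 5 / 17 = 0.29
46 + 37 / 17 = 819 / 17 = 48.18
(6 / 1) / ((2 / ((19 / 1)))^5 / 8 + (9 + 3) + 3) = 0.40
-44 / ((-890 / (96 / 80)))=132 / 2225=0.06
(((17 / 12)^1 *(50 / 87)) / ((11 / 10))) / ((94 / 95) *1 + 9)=201875 / 2724579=0.07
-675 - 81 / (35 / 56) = -4023 / 5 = -804.60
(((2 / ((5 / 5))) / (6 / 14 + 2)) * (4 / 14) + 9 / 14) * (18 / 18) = 209 / 238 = 0.88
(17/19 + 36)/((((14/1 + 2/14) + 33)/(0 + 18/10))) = 14721/10450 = 1.41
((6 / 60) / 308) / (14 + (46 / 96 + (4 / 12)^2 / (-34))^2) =749088 / 32823206185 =0.00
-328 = -328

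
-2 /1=-2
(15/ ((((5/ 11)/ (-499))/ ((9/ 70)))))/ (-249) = 49401/ 5810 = 8.50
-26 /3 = -8.67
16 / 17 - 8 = -120 / 17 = -7.06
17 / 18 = 0.94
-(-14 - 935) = 949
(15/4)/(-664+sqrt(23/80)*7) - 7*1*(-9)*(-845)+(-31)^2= -614577695574/11756851 - 35*sqrt(115)/11756851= -52274.01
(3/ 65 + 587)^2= 1456032964/ 4225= 344623.19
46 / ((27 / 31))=1426 / 27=52.81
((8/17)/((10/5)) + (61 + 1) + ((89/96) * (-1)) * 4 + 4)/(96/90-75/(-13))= 1658215/181288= 9.15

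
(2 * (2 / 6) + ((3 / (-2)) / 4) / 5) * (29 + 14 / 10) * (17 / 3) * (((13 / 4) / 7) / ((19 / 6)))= 15691 / 1050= 14.94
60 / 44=15 / 11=1.36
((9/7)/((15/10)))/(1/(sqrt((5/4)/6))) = sqrt(30)/14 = 0.39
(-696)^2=484416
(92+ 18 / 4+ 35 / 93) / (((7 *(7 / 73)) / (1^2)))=1315387 / 9114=144.33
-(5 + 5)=-10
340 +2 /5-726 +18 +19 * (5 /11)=-358.96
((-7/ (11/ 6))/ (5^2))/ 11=-42/ 3025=-0.01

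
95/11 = 8.64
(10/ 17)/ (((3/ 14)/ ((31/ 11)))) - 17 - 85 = -52882/ 561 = -94.26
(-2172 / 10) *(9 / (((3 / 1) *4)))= -1629 / 10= -162.90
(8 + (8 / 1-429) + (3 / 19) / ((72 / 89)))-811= -558055 / 456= -1223.80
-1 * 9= -9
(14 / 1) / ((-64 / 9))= -63 / 32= -1.97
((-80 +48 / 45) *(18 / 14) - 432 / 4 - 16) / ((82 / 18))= -71028 / 1435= -49.50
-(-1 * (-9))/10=-9/10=-0.90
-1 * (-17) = 17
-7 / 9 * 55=-385 / 9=-42.78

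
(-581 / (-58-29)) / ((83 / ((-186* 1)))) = -434 / 29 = -14.97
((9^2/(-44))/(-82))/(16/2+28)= 9/14432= 0.00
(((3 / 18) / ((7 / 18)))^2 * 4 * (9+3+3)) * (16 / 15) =576 / 49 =11.76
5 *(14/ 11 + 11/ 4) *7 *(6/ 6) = 6195/ 44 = 140.80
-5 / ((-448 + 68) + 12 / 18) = 15 / 1138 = 0.01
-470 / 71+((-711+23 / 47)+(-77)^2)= 17392009 / 3337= 5211.87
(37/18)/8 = 37/144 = 0.26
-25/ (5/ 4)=-20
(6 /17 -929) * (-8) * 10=1262960 /17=74291.76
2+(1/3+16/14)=73/21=3.48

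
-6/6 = -1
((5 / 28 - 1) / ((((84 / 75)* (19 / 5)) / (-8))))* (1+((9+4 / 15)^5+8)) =596800309351 / 5655825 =105519.59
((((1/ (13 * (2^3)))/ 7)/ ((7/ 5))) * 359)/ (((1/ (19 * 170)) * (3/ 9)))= 8696775/ 2548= 3413.18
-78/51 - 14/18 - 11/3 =-914/153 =-5.97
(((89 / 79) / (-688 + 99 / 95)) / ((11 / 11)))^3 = -604422796375 / 137038452765247041659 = -0.00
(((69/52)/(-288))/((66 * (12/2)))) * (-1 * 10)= 115/988416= 0.00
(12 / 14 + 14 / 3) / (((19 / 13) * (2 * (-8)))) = -377 / 1596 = -0.24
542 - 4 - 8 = 530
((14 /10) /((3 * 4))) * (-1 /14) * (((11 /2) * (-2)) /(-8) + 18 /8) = -29 /960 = -0.03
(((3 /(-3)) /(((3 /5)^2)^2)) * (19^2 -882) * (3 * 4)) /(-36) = -325625 /243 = -1340.02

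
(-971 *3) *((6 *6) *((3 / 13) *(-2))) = 629208 / 13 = 48400.62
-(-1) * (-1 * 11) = -11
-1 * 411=-411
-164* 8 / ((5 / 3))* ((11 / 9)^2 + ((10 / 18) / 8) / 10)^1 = -31898 / 27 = -1181.41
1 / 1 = 1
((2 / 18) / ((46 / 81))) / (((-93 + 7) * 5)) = -9 / 19780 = -0.00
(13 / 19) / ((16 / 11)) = 0.47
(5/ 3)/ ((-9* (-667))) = 5/ 18009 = 0.00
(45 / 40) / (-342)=-0.00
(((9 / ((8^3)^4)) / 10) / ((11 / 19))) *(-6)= -513 / 3779571220480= -0.00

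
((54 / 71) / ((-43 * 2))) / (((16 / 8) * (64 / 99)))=-2673 / 390784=-0.01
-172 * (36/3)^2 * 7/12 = -14448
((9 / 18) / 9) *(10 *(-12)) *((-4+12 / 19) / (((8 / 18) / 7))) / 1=6720 / 19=353.68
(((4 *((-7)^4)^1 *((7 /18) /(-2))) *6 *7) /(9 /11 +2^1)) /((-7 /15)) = 1848770 /31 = 59637.74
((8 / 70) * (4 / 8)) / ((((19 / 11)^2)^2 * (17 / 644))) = 2693944 / 11077285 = 0.24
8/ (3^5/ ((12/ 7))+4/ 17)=544/ 9655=0.06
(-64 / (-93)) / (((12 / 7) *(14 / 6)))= 16 / 93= 0.17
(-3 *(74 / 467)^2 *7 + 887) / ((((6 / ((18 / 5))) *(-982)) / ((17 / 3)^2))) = -55872354683 / 3212450970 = -17.39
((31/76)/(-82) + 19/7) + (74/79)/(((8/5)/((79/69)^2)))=722098541/207693864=3.48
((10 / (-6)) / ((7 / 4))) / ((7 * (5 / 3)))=-4 / 49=-0.08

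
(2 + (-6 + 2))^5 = -32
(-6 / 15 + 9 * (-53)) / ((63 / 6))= -45.47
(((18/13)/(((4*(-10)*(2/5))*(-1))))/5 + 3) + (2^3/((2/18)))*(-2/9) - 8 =-10911/520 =-20.98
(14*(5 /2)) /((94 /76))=28.30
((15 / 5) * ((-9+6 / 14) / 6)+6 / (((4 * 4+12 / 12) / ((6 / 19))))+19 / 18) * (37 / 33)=-4696225 / 1343034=-3.50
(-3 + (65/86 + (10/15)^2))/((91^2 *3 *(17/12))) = -0.00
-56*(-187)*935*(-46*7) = -3152805040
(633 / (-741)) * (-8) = 1688 / 247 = 6.83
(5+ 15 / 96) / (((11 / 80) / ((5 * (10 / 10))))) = 375 / 2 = 187.50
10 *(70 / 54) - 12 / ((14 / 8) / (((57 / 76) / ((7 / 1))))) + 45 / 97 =12.69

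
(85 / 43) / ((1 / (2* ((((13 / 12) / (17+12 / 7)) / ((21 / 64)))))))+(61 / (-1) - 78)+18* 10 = 2113937 / 50697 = 41.70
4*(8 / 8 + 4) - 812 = -792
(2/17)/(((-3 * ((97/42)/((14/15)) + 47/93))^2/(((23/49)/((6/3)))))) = 17328752/50155720313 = 0.00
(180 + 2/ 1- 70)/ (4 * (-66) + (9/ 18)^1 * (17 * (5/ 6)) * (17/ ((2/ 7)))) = 2688/ 3779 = 0.71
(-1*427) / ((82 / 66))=-14091 / 41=-343.68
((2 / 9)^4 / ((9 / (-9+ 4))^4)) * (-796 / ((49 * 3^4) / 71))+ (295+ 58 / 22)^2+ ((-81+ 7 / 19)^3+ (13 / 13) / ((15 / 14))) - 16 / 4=-435637.97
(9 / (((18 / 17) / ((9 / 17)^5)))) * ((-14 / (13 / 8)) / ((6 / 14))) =-7715736 / 1085773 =-7.11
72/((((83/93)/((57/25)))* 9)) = 42408/2075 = 20.44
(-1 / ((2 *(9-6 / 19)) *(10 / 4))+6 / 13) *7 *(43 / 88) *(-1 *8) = -1415603 / 117975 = -12.00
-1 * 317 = -317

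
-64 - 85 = -149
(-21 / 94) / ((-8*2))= 21 / 1504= 0.01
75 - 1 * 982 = -907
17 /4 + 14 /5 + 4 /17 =2477 /340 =7.29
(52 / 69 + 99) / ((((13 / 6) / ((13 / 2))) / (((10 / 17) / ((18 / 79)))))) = 2718785 / 3519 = 772.60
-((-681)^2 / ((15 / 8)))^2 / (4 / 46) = -17588295458784 / 25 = -703531818351.36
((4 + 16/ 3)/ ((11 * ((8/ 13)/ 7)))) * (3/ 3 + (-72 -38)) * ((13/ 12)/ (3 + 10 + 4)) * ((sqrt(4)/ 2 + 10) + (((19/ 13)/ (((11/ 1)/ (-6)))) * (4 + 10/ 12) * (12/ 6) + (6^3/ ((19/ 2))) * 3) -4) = -12734637097/ 2813976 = -4525.50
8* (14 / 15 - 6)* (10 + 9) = -11552 / 15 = -770.13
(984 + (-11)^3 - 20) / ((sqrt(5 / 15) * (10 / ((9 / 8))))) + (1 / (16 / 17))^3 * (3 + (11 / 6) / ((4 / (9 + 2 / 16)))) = 6775027 / 786432 - 3303 * sqrt(3) / 80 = -62.90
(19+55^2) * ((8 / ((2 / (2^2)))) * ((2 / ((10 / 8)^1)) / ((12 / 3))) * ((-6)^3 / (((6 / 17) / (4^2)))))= -953819136 / 5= -190763827.20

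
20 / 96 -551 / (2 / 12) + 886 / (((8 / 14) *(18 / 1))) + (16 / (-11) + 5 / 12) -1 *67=-2603851 / 792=-3287.69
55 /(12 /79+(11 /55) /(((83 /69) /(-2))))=-1803175 /5922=-304.49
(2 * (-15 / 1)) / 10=-3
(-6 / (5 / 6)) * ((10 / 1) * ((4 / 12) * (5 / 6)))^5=-7812500 / 6561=-1190.75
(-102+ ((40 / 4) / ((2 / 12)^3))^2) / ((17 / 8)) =37323984 / 17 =2195528.47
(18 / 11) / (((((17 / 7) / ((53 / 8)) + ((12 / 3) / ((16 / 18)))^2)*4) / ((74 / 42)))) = 11766 / 336545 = 0.03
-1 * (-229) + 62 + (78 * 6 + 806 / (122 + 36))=764.10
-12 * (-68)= 816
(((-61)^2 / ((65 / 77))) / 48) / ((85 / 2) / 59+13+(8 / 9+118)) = 50713509 / 73232120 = 0.69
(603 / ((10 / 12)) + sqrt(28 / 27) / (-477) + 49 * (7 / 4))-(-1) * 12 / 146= 1181771 / 1460-2 * sqrt(21) / 4293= 809.43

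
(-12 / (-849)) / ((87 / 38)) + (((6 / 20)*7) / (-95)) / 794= 0.01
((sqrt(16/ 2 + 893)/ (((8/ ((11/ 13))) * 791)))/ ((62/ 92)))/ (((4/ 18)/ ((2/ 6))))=759 * sqrt(901)/ 2550184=0.01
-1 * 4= -4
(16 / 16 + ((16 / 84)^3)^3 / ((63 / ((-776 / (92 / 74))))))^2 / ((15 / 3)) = 264917856013612095644313025205 / 1324597942596936323061692065161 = 0.20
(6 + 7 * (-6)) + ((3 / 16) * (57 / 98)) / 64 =-3612501 / 100352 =-36.00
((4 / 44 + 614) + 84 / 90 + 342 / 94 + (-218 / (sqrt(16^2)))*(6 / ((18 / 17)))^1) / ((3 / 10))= 11197273 / 6204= 1804.85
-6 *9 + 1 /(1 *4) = -215 /4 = -53.75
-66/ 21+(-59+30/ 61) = -26325/ 427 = -61.65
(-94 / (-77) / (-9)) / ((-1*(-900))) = -47 / 311850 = -0.00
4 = 4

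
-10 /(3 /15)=-50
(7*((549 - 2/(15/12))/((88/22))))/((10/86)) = 823837/100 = 8238.37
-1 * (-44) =44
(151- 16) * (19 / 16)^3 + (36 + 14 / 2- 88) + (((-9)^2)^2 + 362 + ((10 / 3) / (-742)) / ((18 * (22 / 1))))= 3206249198191 / 451325952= 7104.07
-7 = -7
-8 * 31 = -248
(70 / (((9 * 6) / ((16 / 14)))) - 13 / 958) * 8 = 151876 / 12933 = 11.74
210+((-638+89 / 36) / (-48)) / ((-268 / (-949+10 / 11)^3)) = 25951783342531771 / 616391424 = 42102765.11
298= 298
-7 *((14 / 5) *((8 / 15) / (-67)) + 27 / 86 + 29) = -88608751 / 432150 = -205.04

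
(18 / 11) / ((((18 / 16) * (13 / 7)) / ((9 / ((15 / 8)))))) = 2688 / 715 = 3.76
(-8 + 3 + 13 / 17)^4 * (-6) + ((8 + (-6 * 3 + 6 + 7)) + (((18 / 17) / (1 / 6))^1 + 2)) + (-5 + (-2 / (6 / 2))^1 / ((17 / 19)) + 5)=-481071475 / 250563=-1919.96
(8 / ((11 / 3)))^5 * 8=63700992 / 161051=395.53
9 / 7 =1.29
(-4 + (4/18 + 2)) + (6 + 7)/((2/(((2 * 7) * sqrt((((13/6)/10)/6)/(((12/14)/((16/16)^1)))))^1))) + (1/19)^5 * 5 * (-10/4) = -79235393/44569782 + 91 * sqrt(1365)/180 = 16.90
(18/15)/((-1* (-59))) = 6/295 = 0.02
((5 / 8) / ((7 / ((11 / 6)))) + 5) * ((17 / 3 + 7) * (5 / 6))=164825 / 3024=54.51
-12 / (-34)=6 / 17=0.35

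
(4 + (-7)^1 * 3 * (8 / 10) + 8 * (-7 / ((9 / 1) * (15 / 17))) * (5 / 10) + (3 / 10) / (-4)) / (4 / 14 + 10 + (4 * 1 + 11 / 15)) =-123991 / 113544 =-1.09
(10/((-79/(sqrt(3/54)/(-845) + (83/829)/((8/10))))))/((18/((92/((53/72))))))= -381800/3471023 + 368*sqrt(2)/2122809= -0.11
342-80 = 262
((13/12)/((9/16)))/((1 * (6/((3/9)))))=26/243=0.11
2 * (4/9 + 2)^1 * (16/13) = 704/117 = 6.02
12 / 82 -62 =-2536 / 41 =-61.85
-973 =-973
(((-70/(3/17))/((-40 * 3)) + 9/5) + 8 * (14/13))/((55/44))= 32107/2925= 10.98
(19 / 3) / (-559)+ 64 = 107309 / 1677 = 63.99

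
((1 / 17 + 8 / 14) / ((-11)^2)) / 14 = 75 / 201586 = 0.00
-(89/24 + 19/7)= -1079/168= -6.42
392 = 392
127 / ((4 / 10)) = 635 / 2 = 317.50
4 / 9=0.44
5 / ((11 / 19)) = 95 / 11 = 8.64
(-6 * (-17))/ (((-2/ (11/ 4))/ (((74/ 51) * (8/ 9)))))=-1628/ 9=-180.89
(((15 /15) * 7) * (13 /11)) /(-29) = -91 /319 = -0.29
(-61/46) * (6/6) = -61/46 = -1.33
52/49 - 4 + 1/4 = -527/196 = -2.69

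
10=10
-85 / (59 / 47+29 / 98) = -78302 / 1429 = -54.79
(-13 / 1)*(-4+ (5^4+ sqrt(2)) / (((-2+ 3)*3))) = -7969 / 3 - 13*sqrt(2) / 3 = -2662.46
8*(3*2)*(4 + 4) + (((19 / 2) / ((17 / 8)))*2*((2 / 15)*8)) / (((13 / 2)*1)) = 385.47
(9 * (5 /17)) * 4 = 180 /17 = 10.59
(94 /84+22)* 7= 971 /6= 161.83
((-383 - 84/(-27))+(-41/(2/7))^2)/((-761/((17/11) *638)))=-358728985/13698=-26188.42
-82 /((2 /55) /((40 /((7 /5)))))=-451000 /7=-64428.57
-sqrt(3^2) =-3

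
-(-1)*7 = 7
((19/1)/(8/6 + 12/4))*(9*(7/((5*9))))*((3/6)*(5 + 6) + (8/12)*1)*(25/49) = 3515/182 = 19.31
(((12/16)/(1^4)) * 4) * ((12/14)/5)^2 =108/1225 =0.09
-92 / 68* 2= -2.71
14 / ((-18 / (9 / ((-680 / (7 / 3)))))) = 49 / 2040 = 0.02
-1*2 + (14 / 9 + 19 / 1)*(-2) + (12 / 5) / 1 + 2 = -1742 / 45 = -38.71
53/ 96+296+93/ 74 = 1057817/ 3552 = 297.81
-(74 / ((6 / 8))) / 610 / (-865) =148 / 791475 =0.00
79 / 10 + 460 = 4679 / 10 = 467.90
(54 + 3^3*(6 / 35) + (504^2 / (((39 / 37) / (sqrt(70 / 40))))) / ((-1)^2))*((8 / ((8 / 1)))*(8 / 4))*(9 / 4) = 9234 / 35 + 7048944*sqrt(7) / 13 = 1434860.20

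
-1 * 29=-29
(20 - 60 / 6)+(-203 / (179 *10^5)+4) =250599797 / 17900000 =14.00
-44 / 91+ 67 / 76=2753 / 6916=0.40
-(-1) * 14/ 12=7/ 6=1.17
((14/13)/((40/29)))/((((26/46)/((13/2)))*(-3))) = -4669/1560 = -2.99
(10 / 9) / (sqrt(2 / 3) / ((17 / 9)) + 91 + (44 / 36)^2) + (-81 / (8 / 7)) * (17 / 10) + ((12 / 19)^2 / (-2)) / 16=-28222449947222139 / 234234621876880 - 185895 * sqrt(6) / 8110617101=-120.49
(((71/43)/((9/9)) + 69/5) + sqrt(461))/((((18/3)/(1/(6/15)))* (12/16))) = 3322/387 + 5* sqrt(461)/9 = 20.51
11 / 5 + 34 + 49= 426 / 5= 85.20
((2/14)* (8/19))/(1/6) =48/133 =0.36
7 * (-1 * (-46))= 322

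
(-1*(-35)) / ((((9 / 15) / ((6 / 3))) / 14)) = 4900 / 3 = 1633.33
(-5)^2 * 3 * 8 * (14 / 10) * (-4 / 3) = -1120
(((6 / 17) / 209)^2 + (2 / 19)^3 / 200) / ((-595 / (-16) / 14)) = 1666208 / 509686288375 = 0.00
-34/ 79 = -0.43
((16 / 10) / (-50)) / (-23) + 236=678504 / 2875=236.00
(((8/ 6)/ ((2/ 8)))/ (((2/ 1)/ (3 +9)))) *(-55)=-1760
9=9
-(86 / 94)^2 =-1849 / 2209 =-0.84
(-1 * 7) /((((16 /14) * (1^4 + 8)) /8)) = -49 /9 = -5.44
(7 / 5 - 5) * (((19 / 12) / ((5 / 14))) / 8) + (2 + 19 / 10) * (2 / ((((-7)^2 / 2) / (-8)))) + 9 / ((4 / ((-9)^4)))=14757.71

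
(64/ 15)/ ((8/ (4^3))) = 34.13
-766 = -766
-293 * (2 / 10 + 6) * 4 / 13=-36332 / 65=-558.95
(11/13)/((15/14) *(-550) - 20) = -77/55445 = -0.00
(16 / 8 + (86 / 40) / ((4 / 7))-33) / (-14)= 2179 / 1120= 1.95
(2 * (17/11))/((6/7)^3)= 5831/1188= 4.91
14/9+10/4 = 73/18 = 4.06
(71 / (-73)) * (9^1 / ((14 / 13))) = -8307 / 1022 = -8.13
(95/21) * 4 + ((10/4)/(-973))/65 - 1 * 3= 1145635/75894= 15.10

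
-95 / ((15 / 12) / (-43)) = 3268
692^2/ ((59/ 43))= 20591152/ 59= 349002.58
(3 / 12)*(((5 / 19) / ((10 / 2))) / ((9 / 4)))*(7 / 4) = 0.01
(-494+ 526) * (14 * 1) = 448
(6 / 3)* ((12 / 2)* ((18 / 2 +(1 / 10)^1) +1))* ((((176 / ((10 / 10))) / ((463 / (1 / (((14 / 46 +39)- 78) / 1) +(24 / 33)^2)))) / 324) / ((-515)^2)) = 7295836 / 27049588273125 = 0.00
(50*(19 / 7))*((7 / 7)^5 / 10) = 13.57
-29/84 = -0.35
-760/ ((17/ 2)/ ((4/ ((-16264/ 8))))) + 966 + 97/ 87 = 153076681/ 158253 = 967.29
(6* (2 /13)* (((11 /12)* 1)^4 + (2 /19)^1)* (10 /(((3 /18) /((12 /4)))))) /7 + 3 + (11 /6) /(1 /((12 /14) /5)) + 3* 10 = 21815371 /414960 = 52.57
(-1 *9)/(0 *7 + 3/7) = -21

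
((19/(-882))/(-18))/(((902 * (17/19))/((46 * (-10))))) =-41515/60860646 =-0.00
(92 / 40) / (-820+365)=-23 / 4550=-0.01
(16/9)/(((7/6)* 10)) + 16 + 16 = 32.15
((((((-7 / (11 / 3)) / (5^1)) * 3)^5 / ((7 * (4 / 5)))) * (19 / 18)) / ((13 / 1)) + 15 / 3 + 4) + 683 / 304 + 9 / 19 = 4650952155283 / 397795970000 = 11.69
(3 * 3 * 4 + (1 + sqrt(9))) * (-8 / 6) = -160 / 3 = -53.33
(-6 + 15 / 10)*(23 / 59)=-207 / 118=-1.75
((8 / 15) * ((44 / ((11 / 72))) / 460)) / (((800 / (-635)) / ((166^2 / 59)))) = -20997672 / 169625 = -123.79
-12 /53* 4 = -48 /53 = -0.91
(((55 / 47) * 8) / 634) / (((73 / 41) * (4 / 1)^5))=0.00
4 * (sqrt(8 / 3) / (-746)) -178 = -178 -4 * sqrt(6) / 1119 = -178.01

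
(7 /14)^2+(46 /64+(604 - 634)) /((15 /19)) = -17683 /480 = -36.84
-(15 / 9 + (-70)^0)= -8 / 3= -2.67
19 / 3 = 6.33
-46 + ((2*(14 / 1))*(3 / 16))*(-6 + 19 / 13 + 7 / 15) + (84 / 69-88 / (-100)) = -975929 / 14950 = -65.28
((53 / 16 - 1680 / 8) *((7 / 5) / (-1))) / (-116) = -23149 / 9280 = -2.49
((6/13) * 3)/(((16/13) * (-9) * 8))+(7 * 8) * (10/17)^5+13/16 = 430812707/90870848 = 4.74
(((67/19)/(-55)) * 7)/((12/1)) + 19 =237791/12540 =18.96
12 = 12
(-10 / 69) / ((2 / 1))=-5 / 69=-0.07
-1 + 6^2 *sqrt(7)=-1 + 36 *sqrt(7)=94.25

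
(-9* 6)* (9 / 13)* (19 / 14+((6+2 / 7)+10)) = -4617 / 7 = -659.57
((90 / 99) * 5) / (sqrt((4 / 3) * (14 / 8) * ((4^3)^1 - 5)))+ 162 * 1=50 * sqrt(1239) / 4543+ 162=162.39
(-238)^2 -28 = 56616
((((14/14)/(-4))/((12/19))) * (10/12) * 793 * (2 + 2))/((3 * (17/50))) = -1883375/1836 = -1025.80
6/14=3/7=0.43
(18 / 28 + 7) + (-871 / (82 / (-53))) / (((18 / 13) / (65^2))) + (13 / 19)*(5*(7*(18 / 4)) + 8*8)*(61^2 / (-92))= 15456923269397 / 9030168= 1711698.31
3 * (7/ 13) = 21/ 13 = 1.62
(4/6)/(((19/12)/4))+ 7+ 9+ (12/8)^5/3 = 12291/608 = 20.22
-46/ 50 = -23/ 25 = -0.92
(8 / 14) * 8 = 32 / 7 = 4.57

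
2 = 2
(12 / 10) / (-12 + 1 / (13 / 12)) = -13 / 120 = -0.11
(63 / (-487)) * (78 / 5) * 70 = -68796 / 487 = -141.26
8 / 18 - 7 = -59 / 9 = -6.56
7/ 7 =1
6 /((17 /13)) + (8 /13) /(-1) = 878 /221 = 3.97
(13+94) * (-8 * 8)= -6848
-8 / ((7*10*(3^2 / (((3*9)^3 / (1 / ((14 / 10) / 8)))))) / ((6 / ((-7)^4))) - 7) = -52488 / 434273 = -0.12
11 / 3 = 3.67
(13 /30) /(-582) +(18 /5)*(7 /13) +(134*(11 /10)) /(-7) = -30378091 /1588860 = -19.12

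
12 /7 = 1.71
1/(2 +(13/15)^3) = 3375/8947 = 0.38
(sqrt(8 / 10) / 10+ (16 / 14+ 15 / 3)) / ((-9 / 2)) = -86 / 63 - 2 * sqrt(5) / 225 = -1.38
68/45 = 1.51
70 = 70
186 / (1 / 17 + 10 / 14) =11067 / 46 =240.59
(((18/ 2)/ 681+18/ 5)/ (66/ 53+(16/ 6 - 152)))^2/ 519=141726979827/ 123558351553049300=0.00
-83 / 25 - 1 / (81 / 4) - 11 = -29098 / 2025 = -14.37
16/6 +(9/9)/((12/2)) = 17/6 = 2.83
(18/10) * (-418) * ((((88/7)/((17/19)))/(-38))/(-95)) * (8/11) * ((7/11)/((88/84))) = -6048/4675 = -1.29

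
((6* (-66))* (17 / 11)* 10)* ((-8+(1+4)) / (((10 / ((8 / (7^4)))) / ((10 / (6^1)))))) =24480 / 2401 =10.20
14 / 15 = 0.93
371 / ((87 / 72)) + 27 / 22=196671 / 638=308.26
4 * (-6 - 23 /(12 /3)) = -47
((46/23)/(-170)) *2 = -2/85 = -0.02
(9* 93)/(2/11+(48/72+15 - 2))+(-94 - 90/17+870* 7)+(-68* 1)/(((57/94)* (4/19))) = 128619191/23307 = 5518.48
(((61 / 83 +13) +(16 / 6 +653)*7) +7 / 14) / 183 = 2292743 / 91134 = 25.16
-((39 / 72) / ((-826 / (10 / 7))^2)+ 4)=-802356901 / 200589144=-4.00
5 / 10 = 1 / 2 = 0.50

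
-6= -6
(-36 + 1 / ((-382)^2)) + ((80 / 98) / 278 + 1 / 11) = -35.91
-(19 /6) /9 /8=-19 /432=-0.04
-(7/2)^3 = -343/8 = -42.88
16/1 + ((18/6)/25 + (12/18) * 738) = 12703/25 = 508.12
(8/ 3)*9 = 24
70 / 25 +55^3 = 831889 / 5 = 166377.80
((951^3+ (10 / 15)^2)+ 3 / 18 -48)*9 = 15481535465 / 2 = 7740767732.50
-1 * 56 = -56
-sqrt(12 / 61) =-2*sqrt(183) / 61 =-0.44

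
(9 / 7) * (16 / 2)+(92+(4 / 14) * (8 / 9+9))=946 / 9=105.11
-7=-7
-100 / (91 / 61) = -6100 / 91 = -67.03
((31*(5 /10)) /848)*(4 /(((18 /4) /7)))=217 /1908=0.11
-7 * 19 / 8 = -133 / 8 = -16.62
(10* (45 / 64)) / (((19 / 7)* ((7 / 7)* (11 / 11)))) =1575 / 608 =2.59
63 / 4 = 15.75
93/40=2.32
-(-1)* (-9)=-9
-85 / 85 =-1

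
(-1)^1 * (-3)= 3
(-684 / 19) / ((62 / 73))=-1314 / 31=-42.39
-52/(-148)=13/37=0.35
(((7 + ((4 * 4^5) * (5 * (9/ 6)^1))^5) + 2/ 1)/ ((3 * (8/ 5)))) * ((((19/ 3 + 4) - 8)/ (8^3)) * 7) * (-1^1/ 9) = -744782788376395776000245/ 36864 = -20203526160384000000.01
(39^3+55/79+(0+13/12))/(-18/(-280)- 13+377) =162.94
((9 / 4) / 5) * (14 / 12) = 21 / 40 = 0.52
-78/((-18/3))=13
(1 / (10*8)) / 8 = 1 / 640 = 0.00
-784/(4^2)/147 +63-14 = 146/3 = 48.67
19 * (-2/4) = -19/2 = -9.50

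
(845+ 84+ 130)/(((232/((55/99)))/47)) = 82955/696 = 119.19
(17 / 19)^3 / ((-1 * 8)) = -4913 / 54872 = -0.09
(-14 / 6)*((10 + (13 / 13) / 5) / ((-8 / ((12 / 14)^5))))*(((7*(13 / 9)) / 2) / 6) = 1989 / 1715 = 1.16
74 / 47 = 1.57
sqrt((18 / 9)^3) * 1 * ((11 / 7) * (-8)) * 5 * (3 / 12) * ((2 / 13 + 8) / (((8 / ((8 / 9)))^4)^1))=-23320 * sqrt(2) / 597051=-0.06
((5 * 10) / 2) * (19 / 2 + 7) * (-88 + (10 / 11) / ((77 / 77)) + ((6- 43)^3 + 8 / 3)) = -41858375 / 2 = -20929187.50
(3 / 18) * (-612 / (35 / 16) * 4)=-6528 / 35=-186.51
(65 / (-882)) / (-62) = 65 / 54684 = 0.00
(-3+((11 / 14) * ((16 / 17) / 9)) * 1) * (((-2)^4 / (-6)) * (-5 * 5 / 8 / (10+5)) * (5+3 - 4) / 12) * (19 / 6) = -296875 / 173502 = -1.71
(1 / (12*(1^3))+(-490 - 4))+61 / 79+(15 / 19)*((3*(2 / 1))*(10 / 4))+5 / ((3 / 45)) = -7318319 / 18012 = -406.30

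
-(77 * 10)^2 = -592900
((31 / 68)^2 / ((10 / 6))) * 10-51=-115029 / 2312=-49.75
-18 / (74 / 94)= -846 / 37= -22.86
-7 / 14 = -1 / 2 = -0.50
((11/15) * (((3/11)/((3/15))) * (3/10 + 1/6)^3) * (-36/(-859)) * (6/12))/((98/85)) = 119/64425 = 0.00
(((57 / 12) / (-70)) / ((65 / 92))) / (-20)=437 / 91000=0.00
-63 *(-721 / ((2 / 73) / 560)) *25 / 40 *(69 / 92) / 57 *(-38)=-290139412.50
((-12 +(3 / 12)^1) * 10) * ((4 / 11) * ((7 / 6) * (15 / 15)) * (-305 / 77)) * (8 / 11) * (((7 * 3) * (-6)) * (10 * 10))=-2408280000 / 1331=-1809376.41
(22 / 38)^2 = 121 / 361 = 0.34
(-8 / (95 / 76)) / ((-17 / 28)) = 10.54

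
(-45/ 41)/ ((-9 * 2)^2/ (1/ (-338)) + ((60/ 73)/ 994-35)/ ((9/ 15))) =4897935/ 488964509281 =0.00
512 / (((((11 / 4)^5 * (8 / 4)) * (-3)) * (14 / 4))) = -524288 / 3382071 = -0.16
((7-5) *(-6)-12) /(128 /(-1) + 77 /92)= 2208 /11699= 0.19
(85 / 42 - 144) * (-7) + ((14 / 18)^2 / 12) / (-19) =18354065 / 18468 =993.83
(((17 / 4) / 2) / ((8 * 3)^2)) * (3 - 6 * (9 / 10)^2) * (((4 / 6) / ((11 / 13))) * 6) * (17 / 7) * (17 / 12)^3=-572202371 / 2554675200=-0.22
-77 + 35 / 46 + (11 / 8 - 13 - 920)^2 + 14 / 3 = 3832441357 / 4416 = 867853.57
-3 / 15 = -1 / 5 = -0.20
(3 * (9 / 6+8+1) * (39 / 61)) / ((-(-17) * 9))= 273 / 2074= 0.13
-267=-267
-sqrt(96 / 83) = -4 * sqrt(498) / 83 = -1.08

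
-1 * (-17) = 17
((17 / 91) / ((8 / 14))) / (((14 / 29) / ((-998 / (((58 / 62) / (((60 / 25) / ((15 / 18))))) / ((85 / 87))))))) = -26823246 / 13195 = -2032.83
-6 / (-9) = 2 / 3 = 0.67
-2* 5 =-10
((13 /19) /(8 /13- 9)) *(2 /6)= -169 /6213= -0.03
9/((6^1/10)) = 15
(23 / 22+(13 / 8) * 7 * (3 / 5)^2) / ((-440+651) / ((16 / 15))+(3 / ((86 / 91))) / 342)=55436718 / 2133389225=0.03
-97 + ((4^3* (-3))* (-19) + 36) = 3587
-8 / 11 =-0.73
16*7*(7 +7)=1568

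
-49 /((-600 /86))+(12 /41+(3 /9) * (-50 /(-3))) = 474961 /36900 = 12.87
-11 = -11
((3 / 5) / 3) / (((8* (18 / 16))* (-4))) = -1 / 180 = -0.01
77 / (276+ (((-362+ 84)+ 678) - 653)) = 77 / 23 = 3.35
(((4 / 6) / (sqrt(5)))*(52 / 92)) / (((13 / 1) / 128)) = 256*sqrt(5) / 345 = 1.66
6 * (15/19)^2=1350/361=3.74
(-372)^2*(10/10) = 138384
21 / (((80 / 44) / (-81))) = -18711 / 20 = -935.55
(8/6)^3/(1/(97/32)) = 7.19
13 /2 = 6.50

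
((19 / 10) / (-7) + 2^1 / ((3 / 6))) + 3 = 471 / 70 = 6.73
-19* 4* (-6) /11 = 456 /11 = 41.45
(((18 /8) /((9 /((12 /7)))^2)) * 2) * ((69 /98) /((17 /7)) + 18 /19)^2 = 62608050 /250493929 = 0.25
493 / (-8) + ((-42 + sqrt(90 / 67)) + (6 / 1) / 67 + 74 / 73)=-4011471 / 39128 + 3 * sqrt(670) / 67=-101.36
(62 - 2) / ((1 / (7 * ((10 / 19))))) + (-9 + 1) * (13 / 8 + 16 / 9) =33145 / 171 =193.83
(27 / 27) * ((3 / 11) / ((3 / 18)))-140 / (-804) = 4003 / 2211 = 1.81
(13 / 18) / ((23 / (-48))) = -104 / 69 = -1.51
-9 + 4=-5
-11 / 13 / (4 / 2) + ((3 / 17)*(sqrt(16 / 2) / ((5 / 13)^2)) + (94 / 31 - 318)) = -254205 / 806 + 1014*sqrt(2) / 425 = -312.02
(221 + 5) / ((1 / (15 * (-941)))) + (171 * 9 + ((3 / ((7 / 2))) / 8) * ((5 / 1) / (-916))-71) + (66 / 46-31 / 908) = -426969079709479 / 133908208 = -3188520.60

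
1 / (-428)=-1 / 428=-0.00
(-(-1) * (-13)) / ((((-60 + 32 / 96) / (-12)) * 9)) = -52 / 179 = -0.29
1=1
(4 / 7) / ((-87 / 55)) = -220 / 609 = -0.36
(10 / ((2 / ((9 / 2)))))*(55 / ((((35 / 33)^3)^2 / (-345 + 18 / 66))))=-22037609423016 / 73530625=-299706.54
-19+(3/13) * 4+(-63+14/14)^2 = 3825.92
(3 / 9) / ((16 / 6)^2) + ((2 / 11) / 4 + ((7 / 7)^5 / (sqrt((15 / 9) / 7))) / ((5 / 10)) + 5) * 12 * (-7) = -298335 / 704-168 * sqrt(105) / 5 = -768.07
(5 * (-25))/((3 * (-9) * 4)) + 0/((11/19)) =125/108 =1.16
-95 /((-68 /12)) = 285 /17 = 16.76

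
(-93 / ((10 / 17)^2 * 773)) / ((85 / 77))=-121737 / 386500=-0.31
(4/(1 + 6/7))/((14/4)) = 8/13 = 0.62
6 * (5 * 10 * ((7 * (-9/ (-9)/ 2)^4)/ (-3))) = -175/ 4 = -43.75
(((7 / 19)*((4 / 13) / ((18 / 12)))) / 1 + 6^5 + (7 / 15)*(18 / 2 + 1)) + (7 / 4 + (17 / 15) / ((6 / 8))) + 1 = 346121249 / 44460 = 7785.00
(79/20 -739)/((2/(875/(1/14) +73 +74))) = -182248297/40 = -4556207.42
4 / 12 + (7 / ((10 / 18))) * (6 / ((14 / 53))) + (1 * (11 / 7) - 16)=272.10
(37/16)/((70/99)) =3663/1120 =3.27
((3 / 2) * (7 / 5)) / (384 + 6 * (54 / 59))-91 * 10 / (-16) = 2178519 / 38300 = 56.88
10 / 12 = 5 / 6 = 0.83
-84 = -84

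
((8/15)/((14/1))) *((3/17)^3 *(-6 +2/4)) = -198/171955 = -0.00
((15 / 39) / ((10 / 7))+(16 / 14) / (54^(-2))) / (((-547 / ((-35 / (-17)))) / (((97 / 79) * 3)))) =-51915855 / 1123538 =-46.21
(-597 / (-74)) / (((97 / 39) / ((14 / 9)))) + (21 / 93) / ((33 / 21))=6351030 / 1223849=5.19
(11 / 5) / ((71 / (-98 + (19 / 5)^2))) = -22979 / 8875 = -2.59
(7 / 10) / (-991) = -7 / 9910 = -0.00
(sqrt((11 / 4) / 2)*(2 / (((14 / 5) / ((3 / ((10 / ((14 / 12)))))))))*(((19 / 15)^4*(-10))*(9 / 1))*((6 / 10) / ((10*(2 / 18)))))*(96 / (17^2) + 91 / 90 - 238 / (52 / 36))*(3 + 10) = 7201435897373*sqrt(22) / 433500000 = 77918.64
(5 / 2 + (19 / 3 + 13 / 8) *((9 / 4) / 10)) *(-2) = -1373 / 160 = -8.58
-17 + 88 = 71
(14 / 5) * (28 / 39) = 392 / 195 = 2.01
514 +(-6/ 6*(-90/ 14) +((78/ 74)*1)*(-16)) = 130423/ 259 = 503.56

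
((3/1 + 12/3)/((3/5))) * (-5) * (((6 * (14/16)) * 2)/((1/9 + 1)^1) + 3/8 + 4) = -19355/24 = -806.46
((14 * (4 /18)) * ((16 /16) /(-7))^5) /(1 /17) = -68 /21609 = -0.00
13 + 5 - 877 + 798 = -61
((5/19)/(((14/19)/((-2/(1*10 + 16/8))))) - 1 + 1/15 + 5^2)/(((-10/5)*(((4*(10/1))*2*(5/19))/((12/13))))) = -191577/364000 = -0.53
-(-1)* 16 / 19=16 / 19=0.84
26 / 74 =13 / 37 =0.35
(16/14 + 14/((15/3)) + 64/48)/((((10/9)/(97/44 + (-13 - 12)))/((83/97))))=-69179919/746900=-92.62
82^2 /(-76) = -1681 /19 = -88.47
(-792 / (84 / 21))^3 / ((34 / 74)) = -287208504 / 17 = -16894617.88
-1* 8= -8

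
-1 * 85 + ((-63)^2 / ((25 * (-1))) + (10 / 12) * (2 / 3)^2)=-164288 / 675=-243.39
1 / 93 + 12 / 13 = 1129 / 1209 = 0.93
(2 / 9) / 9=0.02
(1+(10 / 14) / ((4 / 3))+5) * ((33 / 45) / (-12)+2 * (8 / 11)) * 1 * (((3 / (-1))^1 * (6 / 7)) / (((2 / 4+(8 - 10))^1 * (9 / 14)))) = 168299 / 6930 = 24.29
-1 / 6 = -0.17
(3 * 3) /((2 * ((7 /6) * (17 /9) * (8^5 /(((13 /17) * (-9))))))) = -28431 /66289664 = -0.00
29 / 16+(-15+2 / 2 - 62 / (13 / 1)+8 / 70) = -122613 / 7280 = -16.84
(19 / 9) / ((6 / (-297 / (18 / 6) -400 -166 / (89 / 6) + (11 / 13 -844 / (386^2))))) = -46342112165 / 258582558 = -179.22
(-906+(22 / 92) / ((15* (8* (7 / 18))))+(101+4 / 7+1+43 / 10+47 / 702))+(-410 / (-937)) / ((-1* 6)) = -338516382941 / 423606456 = -799.13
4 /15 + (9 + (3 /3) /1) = 154 /15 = 10.27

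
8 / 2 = 4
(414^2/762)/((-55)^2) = 28566/384175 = 0.07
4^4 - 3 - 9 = 244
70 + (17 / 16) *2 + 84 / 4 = 93.12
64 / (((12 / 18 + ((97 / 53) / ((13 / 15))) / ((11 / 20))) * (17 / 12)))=10.03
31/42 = 0.74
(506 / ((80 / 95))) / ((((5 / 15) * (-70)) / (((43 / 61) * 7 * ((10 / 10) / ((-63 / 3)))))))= 206701 / 34160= 6.05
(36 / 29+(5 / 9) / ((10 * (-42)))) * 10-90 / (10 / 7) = -50.60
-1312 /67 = -19.58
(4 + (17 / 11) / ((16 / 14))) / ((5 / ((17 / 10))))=8007 / 4400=1.82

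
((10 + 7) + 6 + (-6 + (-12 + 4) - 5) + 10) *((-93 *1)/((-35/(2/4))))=93/5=18.60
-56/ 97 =-0.58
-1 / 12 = -0.08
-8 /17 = -0.47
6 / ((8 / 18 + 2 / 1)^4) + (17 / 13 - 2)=-798273 / 1522664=-0.52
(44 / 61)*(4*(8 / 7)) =3.30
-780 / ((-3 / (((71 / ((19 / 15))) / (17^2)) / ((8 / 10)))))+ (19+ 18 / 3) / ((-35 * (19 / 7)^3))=124880320 / 1982251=63.00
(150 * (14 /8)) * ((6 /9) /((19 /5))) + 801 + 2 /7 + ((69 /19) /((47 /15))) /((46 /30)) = 279023 /329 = 848.09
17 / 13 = 1.31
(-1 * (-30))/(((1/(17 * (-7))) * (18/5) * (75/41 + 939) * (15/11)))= -0.77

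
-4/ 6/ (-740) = 1/ 1110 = 0.00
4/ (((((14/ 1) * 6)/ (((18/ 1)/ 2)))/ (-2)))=-6/ 7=-0.86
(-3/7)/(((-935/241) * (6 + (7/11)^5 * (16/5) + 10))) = 10585443/1565206048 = 0.01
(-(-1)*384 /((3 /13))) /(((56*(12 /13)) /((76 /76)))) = 676 /21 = 32.19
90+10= 100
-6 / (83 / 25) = -150 / 83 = -1.81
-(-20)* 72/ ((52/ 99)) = 35640/ 13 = 2741.54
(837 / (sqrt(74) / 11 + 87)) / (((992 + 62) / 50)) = 284229 / 622727 - 297 *sqrt(74) / 622727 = 0.45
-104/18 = -52/9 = -5.78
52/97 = 0.54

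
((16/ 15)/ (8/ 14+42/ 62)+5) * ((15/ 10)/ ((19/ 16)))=190376/ 25745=7.39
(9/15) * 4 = 12/5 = 2.40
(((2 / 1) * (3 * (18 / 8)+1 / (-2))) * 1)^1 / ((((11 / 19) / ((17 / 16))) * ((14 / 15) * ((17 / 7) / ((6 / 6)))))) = 7125 / 704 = 10.12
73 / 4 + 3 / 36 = 18.33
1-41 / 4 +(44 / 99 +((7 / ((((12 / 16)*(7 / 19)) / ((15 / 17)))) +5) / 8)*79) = 319837 / 1224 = 261.30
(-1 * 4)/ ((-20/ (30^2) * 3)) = 60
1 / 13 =0.08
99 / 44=9 / 4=2.25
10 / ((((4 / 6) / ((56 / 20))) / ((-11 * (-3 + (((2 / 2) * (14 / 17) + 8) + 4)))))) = -77154 / 17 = -4538.47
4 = 4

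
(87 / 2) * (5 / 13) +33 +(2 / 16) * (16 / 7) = 9103 / 182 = 50.02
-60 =-60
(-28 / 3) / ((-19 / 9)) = 84 / 19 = 4.42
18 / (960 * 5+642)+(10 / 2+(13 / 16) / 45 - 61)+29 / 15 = -7058749 / 130608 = -54.05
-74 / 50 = -37 / 25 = -1.48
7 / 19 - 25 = -468 / 19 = -24.63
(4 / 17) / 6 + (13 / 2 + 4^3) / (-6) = -2389 / 204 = -11.71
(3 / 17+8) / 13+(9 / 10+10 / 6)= 21187 / 6630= 3.20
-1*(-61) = 61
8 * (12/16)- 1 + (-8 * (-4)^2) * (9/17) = -62.76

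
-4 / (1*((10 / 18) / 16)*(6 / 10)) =-192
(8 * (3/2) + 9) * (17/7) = 51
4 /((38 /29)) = 3.05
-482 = -482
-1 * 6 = -6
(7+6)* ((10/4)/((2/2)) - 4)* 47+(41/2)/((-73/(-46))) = -131923/146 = -903.58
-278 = -278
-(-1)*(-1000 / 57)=-1000 / 57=-17.54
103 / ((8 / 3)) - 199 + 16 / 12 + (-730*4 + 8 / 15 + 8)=-368461 / 120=-3070.51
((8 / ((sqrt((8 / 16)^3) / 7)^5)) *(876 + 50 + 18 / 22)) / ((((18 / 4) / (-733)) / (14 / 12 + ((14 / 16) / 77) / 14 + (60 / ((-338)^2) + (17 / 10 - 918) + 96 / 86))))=9528418545607325633352832 *sqrt(2) / 4012277841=3358495914083234.40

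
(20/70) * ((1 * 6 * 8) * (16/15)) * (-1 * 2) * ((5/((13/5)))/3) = -5120/273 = -18.75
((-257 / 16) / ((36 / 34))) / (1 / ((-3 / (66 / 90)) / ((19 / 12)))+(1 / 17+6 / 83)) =92469885 / 1559992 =59.28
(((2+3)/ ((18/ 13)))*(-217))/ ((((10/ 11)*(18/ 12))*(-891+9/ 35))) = 1086085/ 1683504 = 0.65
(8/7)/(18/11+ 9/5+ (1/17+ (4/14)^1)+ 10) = 1870/22549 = 0.08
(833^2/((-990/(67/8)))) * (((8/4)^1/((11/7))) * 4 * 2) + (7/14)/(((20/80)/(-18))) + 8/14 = -59802.91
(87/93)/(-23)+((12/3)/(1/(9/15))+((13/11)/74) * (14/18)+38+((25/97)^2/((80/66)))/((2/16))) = 40.81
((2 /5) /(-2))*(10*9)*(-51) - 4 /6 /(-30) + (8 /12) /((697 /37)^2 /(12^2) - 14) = 18787844893 /20466855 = 917.96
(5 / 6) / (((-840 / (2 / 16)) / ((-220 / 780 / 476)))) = 11 / 149700096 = 0.00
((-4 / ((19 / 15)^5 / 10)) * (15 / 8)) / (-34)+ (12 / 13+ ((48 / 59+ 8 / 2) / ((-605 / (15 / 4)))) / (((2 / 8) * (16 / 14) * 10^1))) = 124162217566041 / 78131768763620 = 1.59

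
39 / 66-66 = -1439 / 22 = -65.41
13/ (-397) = -13/ 397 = -0.03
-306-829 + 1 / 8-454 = -12711 / 8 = -1588.88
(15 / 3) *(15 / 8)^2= 1125 / 64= 17.58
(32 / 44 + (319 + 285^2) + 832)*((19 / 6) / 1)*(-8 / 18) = -11477824 / 99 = -115937.62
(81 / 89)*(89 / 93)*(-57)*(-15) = 23085 / 31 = 744.68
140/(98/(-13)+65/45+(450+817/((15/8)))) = 81900/514589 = 0.16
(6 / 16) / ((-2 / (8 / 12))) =-1 / 8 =-0.12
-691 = -691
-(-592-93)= 685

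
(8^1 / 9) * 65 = 520 / 9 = 57.78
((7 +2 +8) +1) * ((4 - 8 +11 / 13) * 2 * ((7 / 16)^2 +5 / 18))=-44321 / 832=-53.27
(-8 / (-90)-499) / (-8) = 22451 / 360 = 62.36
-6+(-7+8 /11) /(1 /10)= -756 /11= -68.73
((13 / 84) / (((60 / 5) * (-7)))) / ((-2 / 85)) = 1105 / 14112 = 0.08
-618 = -618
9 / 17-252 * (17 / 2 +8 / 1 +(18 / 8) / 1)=-80316 / 17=-4724.47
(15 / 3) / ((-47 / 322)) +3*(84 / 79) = -115346 / 3713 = -31.07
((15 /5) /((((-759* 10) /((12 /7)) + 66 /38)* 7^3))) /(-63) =38 /1211393337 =0.00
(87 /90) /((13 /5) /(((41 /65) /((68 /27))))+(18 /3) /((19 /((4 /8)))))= 203319 /2216690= 0.09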